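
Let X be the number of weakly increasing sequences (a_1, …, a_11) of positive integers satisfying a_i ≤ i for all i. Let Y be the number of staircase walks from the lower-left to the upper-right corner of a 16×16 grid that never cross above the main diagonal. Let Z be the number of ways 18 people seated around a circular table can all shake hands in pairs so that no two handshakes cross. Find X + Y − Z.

35411594

Weakly increasing sequences with a_i ≤ i biject with Dyck paths of semilength 11, so there are C_11. So X = C_11 = 58786.
Monotone paths in an n×n grid that stay weakly below the diagonal are counted by C_n; here n = 16. So Y = C_16 = 35357670.
With 18 = 2·9 people, non-crossing handshake pairings are non-crossing perfect matchings on a circle, counted by C_9. So Z = C_9 = 4862.
X + Y − Z = 58786 + 35357670 − 4862 = 35411594.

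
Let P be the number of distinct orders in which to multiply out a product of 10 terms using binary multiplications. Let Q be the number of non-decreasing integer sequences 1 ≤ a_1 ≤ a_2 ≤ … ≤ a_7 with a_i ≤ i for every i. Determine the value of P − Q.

Ways to associate a product of 10 factors correspond to binary trees on 10 leaves, so the count is C_9. So P = C_9 = 4862.
Weakly increasing sequences with a_i ≤ i biject with Dyck paths of semilength 7, so there are C_7. So Q = C_7 = 429.
P − Q = 4862 − 429 = 4433.

4433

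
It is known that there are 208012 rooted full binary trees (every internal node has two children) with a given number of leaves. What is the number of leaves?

Full binary trees with L leaves are counted by C_{L−1}. Since C_12 = 208012, the index is 12.
So the index is 12, and the number of leaves is 12 + 1 = 13.

13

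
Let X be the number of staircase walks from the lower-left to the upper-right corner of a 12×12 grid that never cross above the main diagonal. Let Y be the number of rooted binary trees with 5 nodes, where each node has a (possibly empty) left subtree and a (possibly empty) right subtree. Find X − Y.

207970

Sub-diagonal monotone paths from (0,0) to (12,12) biject with Dyck paths of semilength 12, giving C_12. So X = C_12 = 208012.
There are C_n binary search tree shapes on n keys; with n = 5 that is C_5. So Y = C_5 = 42.
X − Y = 208012 − 42 = 207970.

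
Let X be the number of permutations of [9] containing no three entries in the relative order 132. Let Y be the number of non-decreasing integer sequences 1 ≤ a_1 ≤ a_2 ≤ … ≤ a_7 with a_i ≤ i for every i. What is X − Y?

4433

For any fixed pattern of length 3, the pattern-avoiding permutations of [9] number C_9. So X = C_9 = 4862.
Weakly increasing sequences with a_i ≤ i biject with Dyck paths of semilength 7, so there are C_7. So Y = C_7 = 429.
X − Y = 4862 − 429 = 4433.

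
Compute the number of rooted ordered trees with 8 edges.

Rooted ordered trees with n edges are counted by C_n; here n = 8.
C_8 = C(16,8)/9 = 12870/9 = 1430.

1430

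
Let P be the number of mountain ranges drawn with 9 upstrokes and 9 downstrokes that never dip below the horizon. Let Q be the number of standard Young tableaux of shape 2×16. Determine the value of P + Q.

35362532

A Dyck path with 9 up-steps and 9 down-steps has semilength 9, so there are C_9 of them. So P = C_9 = 4862.
Standard Young tableaux of shape 2×n are counted by C_n; here n = 16. So Q = C_16 = 35357670.
P + Q = 4862 + 35357670 = 35362532.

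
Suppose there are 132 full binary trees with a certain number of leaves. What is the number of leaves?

Full binary trees with L leaves are counted by C_{L−1}. The Catalan number equal to 132 is C_6.
So the index is 6, and the number of leaves is 6 + 1 = 7.

7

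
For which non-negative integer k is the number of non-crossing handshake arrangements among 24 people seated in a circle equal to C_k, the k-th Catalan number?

12

Non-crossing handshake pairings of 2n people are counted by C_n; 24 people gives n = 12.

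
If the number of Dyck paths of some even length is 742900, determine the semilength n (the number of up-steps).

Dyck paths of semilength n are counted by C_n, and C_13 = 742900.

13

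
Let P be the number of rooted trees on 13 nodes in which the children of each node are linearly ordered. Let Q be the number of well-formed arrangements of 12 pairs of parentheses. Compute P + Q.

416024

A rooted plane tree on 13 nodes has 12 edges, and such trees are counted by C_12. So P = C_12 = 208012.
Balanced strings of n pairs of brackets are counted by C_n; here n = 12. So Q = C_12 = 208012.
P + Q = 208012 + 208012 = 416024.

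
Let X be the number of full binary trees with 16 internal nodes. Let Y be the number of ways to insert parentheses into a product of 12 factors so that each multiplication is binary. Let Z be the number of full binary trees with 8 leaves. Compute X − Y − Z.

The number of full binary trees on 16 internal nodes is the Catalan number C_16. So X = C_16 = 35357670.
Bracketing 12 factors into binary products is counted by C_{12−1} = C_11. So Y = C_11 = 58786.
Full binary trees with 8 leaves have 8−1 = 7 internal nodes, so there are C_7 of them. So Z = C_7 = 429.
X − Y − Z = 35357670 − 58786 − 429 = 35298455.

35298455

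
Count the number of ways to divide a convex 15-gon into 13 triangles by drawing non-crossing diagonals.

742900

Triangulations of a convex m-gon are counted by C_{m−2}; with m = 15 this is C_13.
C_13 = C(26,13)/14 = 10400600/14 = 742900.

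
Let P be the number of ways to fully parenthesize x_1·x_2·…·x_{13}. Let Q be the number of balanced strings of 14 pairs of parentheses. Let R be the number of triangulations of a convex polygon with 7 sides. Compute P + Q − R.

2882410

Parenthesizations of m factors correspond to full binary trees with m leaves, counted by C_{m−1}; m = 13 gives C_12. So P = C_12 = 208012.
A balanced arrangement of 14 bracket pairs is a Dyck word of semilength 14, so the count is C_14. So Q = C_14 = 2674440.
Triangulations of a convex m-gon are counted by C_{m−2}; with m = 7 this is C_5. So R = C_5 = 42.
P + Q − R = 208012 + 2674440 − 42 = 2882410.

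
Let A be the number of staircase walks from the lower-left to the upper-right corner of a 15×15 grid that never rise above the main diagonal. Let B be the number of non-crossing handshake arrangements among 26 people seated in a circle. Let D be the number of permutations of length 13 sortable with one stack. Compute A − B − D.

Monotone paths in an n×n grid that stay weakly below the diagonal are counted by C_n; here n = 15. So A = C_15 = 9694845.
With 26 = 2·13 people, non-crossing handshake pairings are non-crossing perfect matchings on a circle, counted by C_13. So B = C_13 = 742900.
By Knuth's characterisation, the stack-sortable permutations of length 13 are the 231-avoiders, numbering C_13. So D = C_13 = 742900.
A − B − D = 9694845 − 742900 − 742900 = 8209045.

8209045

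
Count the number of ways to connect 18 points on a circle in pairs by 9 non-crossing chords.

4862

Pairing 18 circle points by 9 non-crossing chords gives C_9 matchings.
C_9 = 4862.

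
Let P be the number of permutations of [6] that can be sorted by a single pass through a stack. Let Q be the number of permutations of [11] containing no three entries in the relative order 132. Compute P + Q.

58918

Stack-sortable permutations are exactly the 231-avoiding ones, counted by C_n; here n = 6. So P = C_6 = 132.
Permutations of [n] avoiding any single length-3 pattern are counted by C_n; here n = 11. So Q = C_11 = 58786.
P + Q = 132 + 58786 = 58918.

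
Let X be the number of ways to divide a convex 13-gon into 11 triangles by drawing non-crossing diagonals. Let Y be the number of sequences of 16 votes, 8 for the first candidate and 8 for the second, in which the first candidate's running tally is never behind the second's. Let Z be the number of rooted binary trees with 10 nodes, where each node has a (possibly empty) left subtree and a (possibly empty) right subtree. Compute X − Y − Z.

The number of triangulations of a 13-gon is the Catalan number C_11 (index = sides − 2). So X = C_11 = 58786.
Reading a vote for the leader as '(' and for the other as ')' turns such a sequence into a balanced string of 8 pairs, so the count is C_8. So Y = C_8 = 1430.
There are C_n binary search tree shapes on n keys; with n = 10 that is C_10. So Z = C_10 = 16796.
X − Y − Z = 58786 − 1430 − 16796 = 40560.

40560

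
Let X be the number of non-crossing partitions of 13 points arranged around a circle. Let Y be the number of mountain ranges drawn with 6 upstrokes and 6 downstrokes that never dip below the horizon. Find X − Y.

Non-crossing partitions of an n-element set are counted by C_n; here n = 13. So X = C_13 = 742900.
A Dyck path with 6 up-steps and 6 down-steps has semilength 6, so there are C_6 of them. So Y = C_6 = 132.
X − Y = 742900 − 132 = 742768.

742768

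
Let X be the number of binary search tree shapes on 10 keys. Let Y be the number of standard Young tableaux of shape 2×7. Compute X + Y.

Binary trees (left/right distinguished) on n nodes are counted by C_n; here n = 10. So X = C_10 = 16796.
Standard Young tableaux of shape 2×n are counted by C_n; here n = 7. So Y = C_7 = 429.
X + Y = 16796 + 429 = 17225.

17225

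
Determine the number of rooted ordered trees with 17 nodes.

Rooted ordered (plane) trees on m nodes have m−1 edges and are counted by C_{m−1}; m = 17 gives C_16.
C_16 = C(32,16)/17 = 601080390/17 = 35357670.

35357670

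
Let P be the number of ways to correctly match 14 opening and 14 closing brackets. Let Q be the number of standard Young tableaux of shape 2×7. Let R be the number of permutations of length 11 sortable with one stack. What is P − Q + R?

With 14 pairs the number of balanced bracket strings is the Catalan number C_14. So P = C_14 = 2674440.
Standard Young tableaux of shape 2×n are counted by C_n; here n = 7. So Q = C_7 = 429.
By Knuth's characterisation, the stack-sortable permutations of length 11 are the 231-avoiders, numbering C_11. So R = C_11 = 58786.
P − Q + R = 2674440 − 429 + 58786 = 2732797.

2732797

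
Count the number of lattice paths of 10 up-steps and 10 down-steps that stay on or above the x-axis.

A Dyck path with 10 up-steps and 10 down-steps has semilength 10, so there are C_10 of them.
C_10 = C(20,10)/11 = 184756/11 = 16796.

16796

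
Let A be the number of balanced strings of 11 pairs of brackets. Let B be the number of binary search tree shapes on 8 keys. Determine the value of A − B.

57356

Balanced strings of n pairs of brackets are counted by C_n; here n = 11. So A = C_11 = 58786.
Binary trees (left/right distinguished) on n nodes are counted by C_n; here n = 8. So B = C_8 = 1430.
A − B = 58786 − 1430 = 57356.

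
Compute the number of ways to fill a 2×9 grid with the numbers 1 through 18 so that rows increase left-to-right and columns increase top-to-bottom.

4862

Standard Young tableaux of shape 2×n are counted by C_n; here n = 9.
C_9 = C(18,9)/10 = 48620/10 = 4862.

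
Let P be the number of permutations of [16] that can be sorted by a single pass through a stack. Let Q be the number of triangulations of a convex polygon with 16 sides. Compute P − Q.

32683230

Stack-sortable permutations are exactly the 231-avoiding ones, counted by C_n; here n = 16. So P = C_16 = 35357670.
Triangulations of a convex m-gon are counted by C_{m−2}; with m = 16 this is C_14. So Q = C_14 = 2674440.
P − Q = 35357670 − 2674440 = 32683230.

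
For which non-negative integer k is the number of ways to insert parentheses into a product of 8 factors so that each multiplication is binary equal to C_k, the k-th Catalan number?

Ways to associate a product of 8 factors correspond to binary trees on 8 leaves, so the count is C_7.

7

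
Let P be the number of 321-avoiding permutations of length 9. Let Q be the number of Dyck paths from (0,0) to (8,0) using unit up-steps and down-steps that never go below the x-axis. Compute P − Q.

For any fixed pattern of length 3, the pattern-avoiding permutations of [9] number C_9. So P = C_9 = 4862.
Paths of 4 up- and 4 down-steps that never dip below the axis are Dyck paths; their count is C_4. So Q = C_4 = 14.
P − Q = 4862 − 14 = 4848.

4848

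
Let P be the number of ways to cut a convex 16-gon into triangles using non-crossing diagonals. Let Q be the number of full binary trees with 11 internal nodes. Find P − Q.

A convex 16-gon is triangulated into 14 triangles, and the number of such triangulations is the Catalan number C_{16−2} = C_14. So P = C_14 = 2674440.
Full binary trees with n internal nodes are counted by C_n; here n = 11. So Q = C_11 = 58786.
P − Q = 2674440 − 58786 = 2615654.

2615654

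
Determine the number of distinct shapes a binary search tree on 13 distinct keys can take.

742900

There are C_n binary search tree shapes on n keys; with n = 13 that is C_13.
C_13 = 742900.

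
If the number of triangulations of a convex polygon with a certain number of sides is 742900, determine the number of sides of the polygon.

15

Triangulations of a convex m-gon are counted by C_{m−2}. Since C_13 = 742900, the index is 13.
So m − 2 = 13, giving m = 15 sides.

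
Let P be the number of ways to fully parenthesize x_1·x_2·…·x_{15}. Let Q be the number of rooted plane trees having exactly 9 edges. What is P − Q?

2669578

Parenthesizations of m factors correspond to full binary trees with m leaves, counted by C_{m−1}; m = 15 gives C_14. So P = C_14 = 2674440.
A rooted plane tree with 9 edges has 10 nodes, and the count is C_9. So Q = C_9 = 4862.
P − Q = 2674440 − 4862 = 2669578.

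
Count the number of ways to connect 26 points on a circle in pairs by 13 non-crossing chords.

Pairing 26 circle points by 13 non-crossing chords gives C_13 matchings.
C_13 = C_12 · 2(2·12+1)/(12+2) = 208012 · 50/14 = 742900.

742900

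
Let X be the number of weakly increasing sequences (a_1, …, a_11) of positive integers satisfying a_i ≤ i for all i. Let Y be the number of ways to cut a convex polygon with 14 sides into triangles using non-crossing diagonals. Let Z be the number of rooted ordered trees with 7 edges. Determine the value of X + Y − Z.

266369

Such sub-staircase sequences of length n are counted by C_n; here n = 11. So X = C_11 = 58786.
A convex 14-gon is triangulated into 12 triangles, and the number of such triangulations is the Catalan number C_{14−2} = C_12. So Y = C_12 = 208012.
Rooted ordered trees with n edges are counted by C_n; here n = 7. So Z = C_7 = 429.
X + Y − Z = 58786 + 208012 − 429 = 266369.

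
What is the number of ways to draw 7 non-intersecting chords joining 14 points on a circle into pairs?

429

Pairing 14 circle points by 7 non-crossing chords gives C_7 matchings.
C_7 = C_6 · 2(2·6+1)/(6+2) = 132 · 26/8 = 429.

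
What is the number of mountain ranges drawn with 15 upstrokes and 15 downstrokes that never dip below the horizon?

9694845

Paths of 15 up- and 15 down-steps that never dip below the axis are Dyck paths; their count is C_15.
C_15 = 9694845.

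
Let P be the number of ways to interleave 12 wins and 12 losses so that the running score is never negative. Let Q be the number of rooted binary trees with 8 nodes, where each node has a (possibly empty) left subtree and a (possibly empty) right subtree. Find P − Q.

206582

Reading a vote for the leader as '(' and for the other as ')' turns such a sequence into a balanced string of 12 pairs, so the count is C_12. So P = C_12 = 208012.
Rooted binary trees with 8 nodes (each child slot possibly empty) number C_8. So Q = C_8 = 1430.
P − Q = 208012 − 1430 = 206582.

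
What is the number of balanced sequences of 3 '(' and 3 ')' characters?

5

A balanced arrangement of 3 bracket pairs is a Dyck word of semilength 3, so the count is C_3.
C_3 = C(6,3)/4 = 20/4 = 5.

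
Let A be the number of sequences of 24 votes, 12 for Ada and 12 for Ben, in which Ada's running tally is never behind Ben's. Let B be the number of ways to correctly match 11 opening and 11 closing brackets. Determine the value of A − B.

Ballot sequences with n votes each where one side never trails are Dyck words, counted by C_n; here n = 12. So A = C_12 = 208012.
Balanced strings of n pairs of brackets are counted by C_n; here n = 11. So B = C_11 = 58786.
A − B = 208012 − 58786 = 149226.

149226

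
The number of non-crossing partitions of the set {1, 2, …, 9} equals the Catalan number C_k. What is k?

9

The non-crossing partitions of [9] form a lattice of size C_9.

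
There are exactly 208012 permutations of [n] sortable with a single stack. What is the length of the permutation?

12

Stack-sortable permutations of [n] are counted by C_n. The Catalan number equal to 208012 is C_12.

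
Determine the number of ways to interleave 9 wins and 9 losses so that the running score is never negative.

Reading a vote for the leader as '(' and for the other as ')' turns such a sequence into a balanced string of 9 pairs, so the count is C_9.
C_9 = C(18,9)/10 = 48620/10 = 4862.

4862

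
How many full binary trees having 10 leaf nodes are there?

4862

A full binary tree with L leaves has L−1 internal nodes and is counted by C_{L−1}; L = 10 gives C_9.
C_9 = C(18,9)/10 = 48620/10 = 4862.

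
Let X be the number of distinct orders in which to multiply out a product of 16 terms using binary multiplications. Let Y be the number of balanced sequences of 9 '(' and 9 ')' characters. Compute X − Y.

Ways to associate a product of 16 factors correspond to binary trees on 16 leaves, so the count is C_15. So X = C_15 = 9694845.
A balanced arrangement of 9 bracket pairs is a Dyck word of semilength 9, so the count is C_9. So Y = C_9 = 4862.
X − Y = 9694845 − 4862 = 9689983.

9689983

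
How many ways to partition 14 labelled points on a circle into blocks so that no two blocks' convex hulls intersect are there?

2674440

The non-crossing partitions of [14] form a lattice of size C_14.
C_14 = 2674440.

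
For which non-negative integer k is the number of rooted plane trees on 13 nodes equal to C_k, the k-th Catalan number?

Rooted ordered (plane) trees on m nodes have m−1 edges and are counted by C_{m−1}; m = 13 gives C_12.

12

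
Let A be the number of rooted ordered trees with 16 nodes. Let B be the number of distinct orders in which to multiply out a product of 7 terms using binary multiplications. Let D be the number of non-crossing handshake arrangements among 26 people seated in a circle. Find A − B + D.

Rooted ordered (plane) trees on m nodes have m−1 edges and are counted by C_{m−1}; m = 16 gives C_15. So A = C_15 = 9694845.
Ways to associate a product of 7 factors correspond to binary trees on 7 leaves, so the count is C_6. So B = C_6 = 132.
With 26 = 2·13 people, non-crossing handshake pairings are non-crossing perfect matchings on a circle, counted by C_13. So D = C_13 = 742900.
A − B + D = 9694845 − 132 + 742900 = 10437613.

10437613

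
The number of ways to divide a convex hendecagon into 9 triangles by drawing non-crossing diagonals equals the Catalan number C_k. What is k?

The number of triangulations of an 11-gon is the Catalan number C_9 (index = sides − 2).

9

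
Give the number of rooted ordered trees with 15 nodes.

2674440

A rooted plane tree on 15 nodes has 14 edges, and such trees are counted by C_14.
C_14 = 2674440.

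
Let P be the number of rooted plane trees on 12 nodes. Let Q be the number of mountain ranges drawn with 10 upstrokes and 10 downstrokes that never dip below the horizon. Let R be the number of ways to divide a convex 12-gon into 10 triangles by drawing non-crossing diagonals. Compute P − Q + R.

58786

Rooted ordered (plane) trees on m nodes have m−1 edges and are counted by C_{m−1}; m = 12 gives C_11. So P = C_11 = 58786.
Dyck paths of semilength n (length 2n) are counted by C_n; here n = 10. So Q = C_10 = 16796.
A convex 12-gon is triangulated into 10 triangles, and the number of such triangulations is the Catalan number C_{12−2} = C_10. So R = C_10 = 16796.
P − Q + R = 58786 − 16796 + 16796 = 58786.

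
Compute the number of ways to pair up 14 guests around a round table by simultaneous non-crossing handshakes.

429

Non-crossing handshake pairings of 2n people are counted by C_n; 14 people gives n = 7.
C_7 = C(14,7)/8 = 3432/8 = 429.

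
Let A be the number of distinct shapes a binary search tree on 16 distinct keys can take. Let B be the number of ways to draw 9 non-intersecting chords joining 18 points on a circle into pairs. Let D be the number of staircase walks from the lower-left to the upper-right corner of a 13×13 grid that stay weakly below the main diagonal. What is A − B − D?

Rooted binary trees with 16 nodes (each child slot possibly empty) number C_16. So A = C_16 = 35357670.
Pairing 18 circle points by 9 non-crossing chords gives C_9 matchings. So B = C_9 = 4862.
Sub-diagonal monotone paths from (0,0) to (13,13) biject with Dyck paths of semilength 13, giving C_13. So D = C_13 = 742900.
A − B − D = 35357670 − 4862 − 742900 = 34609908.

34609908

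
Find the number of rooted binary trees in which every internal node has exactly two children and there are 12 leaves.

58786

Full binary trees with 12 leaves have 12−1 = 11 internal nodes, so there are C_11 of them.
C_11 = C(22,11)/12 = 705432/12 = 58786.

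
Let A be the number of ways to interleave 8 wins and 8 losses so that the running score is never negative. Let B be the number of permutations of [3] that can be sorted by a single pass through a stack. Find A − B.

1425

Ballot sequences with n votes each where one side never trails are Dyck words, counted by C_n; here n = 8. So A = C_8 = 1430.
By Knuth's characterisation, the stack-sortable permutations of length 3 are the 231-avoiders, numbering C_3. So B = C_3 = 5.
A − B = 1430 − 5 = 1425.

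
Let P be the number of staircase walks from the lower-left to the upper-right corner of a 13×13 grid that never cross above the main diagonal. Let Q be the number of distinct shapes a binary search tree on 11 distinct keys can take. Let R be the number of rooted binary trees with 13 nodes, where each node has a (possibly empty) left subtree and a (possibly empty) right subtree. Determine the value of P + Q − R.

Monotone paths in an n×n grid that stay weakly below the diagonal are counted by C_n; here n = 13. So P = C_13 = 742900.
There are C_n binary search tree shapes on n keys; with n = 11 that is C_11. So Q = C_11 = 58786.
Rooted binary trees with 13 nodes (each child slot possibly empty) number C_13. So R = C_13 = 742900.
P + Q − R = 742900 + 58786 − 742900 = 58786.

58786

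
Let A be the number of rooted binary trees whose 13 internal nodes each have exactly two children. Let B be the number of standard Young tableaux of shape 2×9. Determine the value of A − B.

738038

Full binary trees with n internal nodes are counted by C_n; here n = 13. So A = C_13 = 742900.
Standard Young tableaux of shape 2×n are counted by C_n; here n = 9. So B = C_9 = 4862.
A − B = 742900 − 4862 = 738038.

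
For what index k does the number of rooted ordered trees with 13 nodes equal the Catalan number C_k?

Rooted ordered (plane) trees on m nodes have m−1 edges and are counted by C_{m−1}; m = 13 gives C_12.

12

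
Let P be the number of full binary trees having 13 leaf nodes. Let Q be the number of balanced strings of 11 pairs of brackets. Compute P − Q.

149226

Full binary trees with 13 leaves have 13−1 = 12 internal nodes, so there are C_12 of them. So P = C_12 = 208012.
A balanced arrangement of 11 bracket pairs is a Dyck word of semilength 11, so the count is C_11. So Q = C_11 = 58786.
P − Q = 208012 − 58786 = 149226.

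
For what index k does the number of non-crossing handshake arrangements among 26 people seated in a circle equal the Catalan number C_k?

With 26 = 2·13 people, non-crossing handshake pairings are non-crossing perfect matchings on a circle, counted by C_13.

13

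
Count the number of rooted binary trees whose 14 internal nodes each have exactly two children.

2674440

Full binary trees with n internal nodes are counted by C_n; here n = 14.
C_14 = 2674440.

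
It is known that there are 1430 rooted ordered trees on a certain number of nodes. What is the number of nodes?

Rooted ordered trees on m nodes are counted by C_{m−1}; 1430 = C_8.
So the index is 8, and the number of nodes is 8 + 1 = 9.

9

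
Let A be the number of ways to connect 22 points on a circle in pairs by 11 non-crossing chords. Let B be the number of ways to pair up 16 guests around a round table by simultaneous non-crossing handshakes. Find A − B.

57356

Pairing 22 circle points by 11 non-crossing chords gives C_11 matchings. So A = C_11 = 58786.
Non-crossing handshake pairings of 2n people are counted by C_n; 16 people gives n = 8. So B = C_8 = 1430.
A − B = 58786 − 1430 = 57356.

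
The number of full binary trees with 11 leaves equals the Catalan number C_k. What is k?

10

Full binary trees with 11 leaves have 11−1 = 10 internal nodes, so there are C_10 of them.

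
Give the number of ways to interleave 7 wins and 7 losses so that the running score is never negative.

Reading a vote for the leader as '(' and for the other as ')' turns such a sequence into a balanced string of 7 pairs, so the count is C_7.
C_7 = C(14,7)/8 = 3432/8 = 429.

429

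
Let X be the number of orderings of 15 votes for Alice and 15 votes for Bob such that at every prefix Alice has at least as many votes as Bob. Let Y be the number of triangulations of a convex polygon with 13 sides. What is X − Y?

9636059

Reading a vote for the leader as '(' and for the other as ')' turns such a sequence into a balanced string of 15 pairs, so the count is C_15. So X = C_15 = 9694845.
A convex 13-gon is triangulated into 11 triangles, and the number of such triangulations is the Catalan number C_{13−2} = C_11. So Y = C_11 = 58786.
X − Y = 9694845 − 58786 = 9636059.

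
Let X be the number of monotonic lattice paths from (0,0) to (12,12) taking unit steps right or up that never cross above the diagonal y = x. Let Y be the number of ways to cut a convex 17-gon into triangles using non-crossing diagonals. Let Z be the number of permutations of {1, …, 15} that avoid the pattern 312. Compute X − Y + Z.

208012

Monotone paths in an n×n grid that stay weakly below the diagonal are counted by C_n; here n = 12. So X = C_12 = 208012.
A convex 17-gon is triangulated into 15 triangles, and the number of such triangulations is the Catalan number C_{17−2} = C_15. So Y = C_15 = 9694845.
For any fixed pattern of length 3, the pattern-avoiding permutations of [15] number C_15. So Z = C_15 = 9694845.
X − Y + Z = 208012 − 9694845 + 9694845 = 208012.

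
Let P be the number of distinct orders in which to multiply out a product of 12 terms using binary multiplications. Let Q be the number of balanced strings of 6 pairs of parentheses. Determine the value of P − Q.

Bracketing 12 factors into binary products is counted by C_{12−1} = C_11. So P = C_11 = 58786.
A balanced arrangement of 6 bracket pairs is a Dyck word of semilength 6, so the count is C_6. So Q = C_6 = 132.
P − Q = 58786 − 132 = 58654.

58654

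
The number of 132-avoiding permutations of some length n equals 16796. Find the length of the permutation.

10

Permutations of [n] avoiding a fixed length-3 pattern are counted by C_n, and C_10 = 16796.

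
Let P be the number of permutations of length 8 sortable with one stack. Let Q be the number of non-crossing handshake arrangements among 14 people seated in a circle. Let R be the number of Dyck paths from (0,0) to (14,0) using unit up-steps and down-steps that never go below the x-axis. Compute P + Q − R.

1430

Stack-sortable permutations are exactly the 231-avoiding ones, counted by C_n; here n = 8. So P = C_8 = 1430.
Non-crossing handshake pairings of 2n people are counted by C_n; 14 people gives n = 7. So Q = C_7 = 429.
Dyck paths of semilength n (length 2n) are counted by C_n; here n = 7. So R = C_7 = 429.
P + Q − R = 1430 + 429 − 429 = 1430.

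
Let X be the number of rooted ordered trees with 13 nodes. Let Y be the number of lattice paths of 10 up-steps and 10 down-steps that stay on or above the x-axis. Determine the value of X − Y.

191216

A rooted plane tree on 13 nodes has 12 edges, and such trees are counted by C_12. So X = C_12 = 208012.
A Dyck path with 10 up-steps and 10 down-steps has semilength 10, so there are C_10 of them. So Y = C_10 = 16796.
X − Y = 208012 − 16796 = 191216.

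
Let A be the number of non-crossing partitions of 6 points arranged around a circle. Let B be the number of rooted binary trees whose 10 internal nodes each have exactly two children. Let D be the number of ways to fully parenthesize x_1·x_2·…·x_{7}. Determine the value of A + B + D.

17060

The non-crossing partitions of [6] form a lattice of size C_6. So A = C_6 = 132.
Full binary trees with n internal nodes are counted by C_n; here n = 10. So B = C_10 = 16796.
Bracketing 7 factors into binary products is counted by C_{7−1} = C_6. So D = C_6 = 132.
A + B + D = 132 + 16796 + 132 = 17060.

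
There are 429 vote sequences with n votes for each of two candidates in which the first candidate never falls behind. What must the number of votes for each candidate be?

7

Such ballot sequences with n votes each are counted by C_n; 429 = C_7.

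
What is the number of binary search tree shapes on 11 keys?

There are C_n binary search tree shapes on n keys; with n = 11 that is C_11.
C_11 = C(22,11)/12 = 705432/12 = 58786.

58786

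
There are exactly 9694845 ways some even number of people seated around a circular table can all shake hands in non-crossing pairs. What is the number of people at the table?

30

Non-crossing handshake pairings of 2n people are counted by C_n. The Catalan number equal to 9694845 is C_15.
So n = 15, and there are 2n = 30 people.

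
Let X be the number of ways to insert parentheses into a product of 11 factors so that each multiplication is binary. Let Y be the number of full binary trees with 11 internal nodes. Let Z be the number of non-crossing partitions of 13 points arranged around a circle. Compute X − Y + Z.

700910

Parenthesizations of m factors correspond to full binary trees with m leaves, counted by C_{m−1}; m = 11 gives C_10. So X = C_10 = 16796.
Full binary trees with n internal nodes are counted by C_n; here n = 11. So Y = C_11 = 58786.
Non-crossing partitions of an n-element set are counted by C_n; here n = 13. So Z = C_13 = 742900.
X − Y + Z = 16796 − 58786 + 742900 = 700910.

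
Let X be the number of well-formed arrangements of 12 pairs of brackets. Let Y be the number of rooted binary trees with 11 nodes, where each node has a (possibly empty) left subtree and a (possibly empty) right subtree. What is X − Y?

A balanced arrangement of 12 bracket pairs is a Dyck word of semilength 12, so the count is C_12. So X = C_12 = 208012.
Binary trees (left/right distinguished) on n nodes are counted by C_n; here n = 11. So Y = C_11 = 58786.
X − Y = 208012 − 58786 = 149226.

149226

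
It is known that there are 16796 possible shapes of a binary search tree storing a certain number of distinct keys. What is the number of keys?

Binary search tree shapes on n keys are counted by C_n. Since C_10 = 16796, the index is 10.

10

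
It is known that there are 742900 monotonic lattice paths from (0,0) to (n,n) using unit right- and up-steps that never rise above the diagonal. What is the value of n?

Such diagonal-avoiding paths in an n×n grid are counted by C_n, and C_13 = 742900.

13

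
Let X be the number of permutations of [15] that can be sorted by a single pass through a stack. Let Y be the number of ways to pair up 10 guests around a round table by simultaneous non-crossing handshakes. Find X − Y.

By Knuth's characterisation, the stack-sortable permutations of length 15 are the 231-avoiders, numbering C_15. So X = C_15 = 9694845.
With 10 = 2·5 people, non-crossing handshake pairings are non-crossing perfect matchings on a circle, counted by C_5. So Y = C_5 = 42.
X − Y = 9694845 − 42 = 9694803.

9694803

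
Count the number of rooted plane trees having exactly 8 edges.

A rooted plane tree with 8 edges has 9 nodes, and the count is C_8.
C_8 = C(16,8)/9 = 12870/9 = 1430.

1430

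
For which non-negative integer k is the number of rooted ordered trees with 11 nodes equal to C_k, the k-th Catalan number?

Rooted ordered (plane) trees on m nodes have m−1 edges and are counted by C_{m−1}; m = 11 gives C_10.

10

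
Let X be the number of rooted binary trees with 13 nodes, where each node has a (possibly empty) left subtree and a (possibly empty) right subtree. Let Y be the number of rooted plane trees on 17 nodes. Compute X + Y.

36100570

Binary trees (left/right distinguished) on n nodes are counted by C_n; here n = 13. So X = C_13 = 742900.
A rooted plane tree on 17 nodes has 16 edges, and such trees are counted by C_16. So Y = C_16 = 35357670.
X + Y = 742900 + 35357670 = 36100570.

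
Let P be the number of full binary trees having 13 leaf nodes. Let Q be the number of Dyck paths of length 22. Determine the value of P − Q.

149226

A full binary tree with L leaves has L−1 internal nodes and is counted by C_{L−1}; L = 13 gives C_12. So P = C_12 = 208012.
Paths of 11 up- and 11 down-steps that never dip below the axis are Dyck paths; their count is C_11. So Q = C_11 = 58786.
P − Q = 208012 − 58786 = 149226.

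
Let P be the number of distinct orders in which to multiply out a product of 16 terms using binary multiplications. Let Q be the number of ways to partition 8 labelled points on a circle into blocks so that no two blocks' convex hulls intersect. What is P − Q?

9693415

Parenthesizations of m factors correspond to full binary trees with m leaves, counted by C_{m−1}; m = 16 gives C_15. So P = C_15 = 9694845.
The non-crossing partitions of [8] form a lattice of size C_8. So Q = C_8 = 1430.
P − Q = 9694845 − 1430 = 9693415.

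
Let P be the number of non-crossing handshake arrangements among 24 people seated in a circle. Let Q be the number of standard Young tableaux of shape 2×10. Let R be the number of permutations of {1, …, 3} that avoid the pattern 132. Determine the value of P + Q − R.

224803

Non-crossing handshake pairings of 2n people are counted by C_n; 24 people gives n = 12. So P = C_12 = 208012.
Standard Young tableaux of shape 2×n are counted by C_n; here n = 10. So Q = C_10 = 16796.
For any fixed pattern of length 3, the pattern-avoiding permutations of [3] number C_3. So R = C_3 = 5.
P + Q − R = 208012 + 16796 − 5 = 224803.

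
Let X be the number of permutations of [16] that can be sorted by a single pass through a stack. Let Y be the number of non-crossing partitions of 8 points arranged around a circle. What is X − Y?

35356240

Stack-sortable permutations are exactly the 231-avoiding ones, counted by C_n; here n = 16. So X = C_16 = 35357670.
The non-crossing partitions of [8] form a lattice of size C_8. So Y = C_8 = 1430.
X − Y = 35357670 − 1430 = 35356240.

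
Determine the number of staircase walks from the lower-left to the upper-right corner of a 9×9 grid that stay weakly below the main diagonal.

Monotone paths in an n×n grid that stay weakly below the diagonal are counted by C_n; here n = 9.
C_9 = 4862.

4862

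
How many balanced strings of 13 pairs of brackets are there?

742900

Balanced strings of n pairs of brackets are counted by C_n; here n = 13.
C_13 = C(26,13)/14 = 10400600/14 = 742900.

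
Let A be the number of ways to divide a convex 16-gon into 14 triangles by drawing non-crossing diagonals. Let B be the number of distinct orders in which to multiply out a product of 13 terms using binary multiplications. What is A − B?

Triangulations of a convex m-gon are counted by C_{m−2}; with m = 16 this is C_14. So A = C_14 = 2674440.
Bracketing 13 factors into binary products is counted by C_{13−1} = C_12. So B = C_12 = 208012.
A − B = 2674440 − 208012 = 2466428.

2466428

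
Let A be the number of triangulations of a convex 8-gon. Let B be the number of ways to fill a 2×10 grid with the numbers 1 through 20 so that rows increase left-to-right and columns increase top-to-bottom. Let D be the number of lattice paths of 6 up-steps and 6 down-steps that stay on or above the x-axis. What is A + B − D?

The number of triangulations of an 8-gon is the Catalan number C_6 (index = sides − 2). So A = C_6 = 132.
By the hook-length formula (or a Dyck-path bijection), SYT of shape 2×10 number C_10. So B = C_10 = 16796.
Dyck paths of semilength n (length 2n) are counted by C_n; here n = 6. So D = C_6 = 132.
A + B − D = 132 + 16796 − 132 = 16796.

16796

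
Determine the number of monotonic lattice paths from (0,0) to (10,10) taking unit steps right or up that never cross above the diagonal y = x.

Monotone paths in an n×n grid that stay weakly below the diagonal are counted by C_n; here n = 10.
C_10 = C(20,10)/11 = 184756/11 = 16796.

16796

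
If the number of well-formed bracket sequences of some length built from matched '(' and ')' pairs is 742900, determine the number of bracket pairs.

13

Balanced strings of n bracket-pairs are counted by C_n. The Catalan number equal to 742900 is C_13.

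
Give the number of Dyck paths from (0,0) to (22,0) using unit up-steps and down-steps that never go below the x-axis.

58786

Paths of 11 up- and 11 down-steps that never dip below the axis are Dyck paths; their count is C_11.
C_11 = C(22,11)/12 = 705432/12 = 58786.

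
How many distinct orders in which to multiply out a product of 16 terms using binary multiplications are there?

Parenthesizations of m factors correspond to full binary trees with m leaves, counted by C_{m−1}; m = 16 gives C_15.
C_15 = C_14 · 2(2·14+1)/(14+2) = 2674440 · 58/16 = 9694845.

9694845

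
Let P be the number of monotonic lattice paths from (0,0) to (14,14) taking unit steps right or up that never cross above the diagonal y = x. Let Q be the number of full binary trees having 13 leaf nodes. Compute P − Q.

Monotone paths in an n×n grid that stay weakly below the diagonal are counted by C_n; here n = 14. So P = C_14 = 2674440.
A full binary tree with L leaves has L−1 internal nodes and is counted by C_{L−1}; L = 13 gives C_12. So Q = C_12 = 208012.
P − Q = 2674440 − 208012 = 2466428.

2466428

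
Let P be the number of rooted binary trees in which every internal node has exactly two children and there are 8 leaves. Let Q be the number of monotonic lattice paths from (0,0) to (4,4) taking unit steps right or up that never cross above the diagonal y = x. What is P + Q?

Full binary trees with 8 leaves have 8−1 = 7 internal nodes, so there are C_7 of them. So P = C_7 = 429.
Monotone paths in an n×n grid that stay weakly below the diagonal are counted by C_n; here n = 4. So Q = C_4 = 14.
P + Q = 429 + 14 = 443.

443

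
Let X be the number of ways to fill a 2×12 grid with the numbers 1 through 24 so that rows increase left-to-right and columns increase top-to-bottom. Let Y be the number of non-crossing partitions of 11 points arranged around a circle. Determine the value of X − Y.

Standard Young tableaux of shape 2×n are counted by C_n; here n = 12. So X = C_12 = 208012.
Non-crossing partitions of an n-element set are counted by C_n; here n = 11. So Y = C_11 = 58786.
X − Y = 208012 − 58786 = 149226.

149226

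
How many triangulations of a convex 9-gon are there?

429

Triangulations of a convex m-gon are counted by C_{m−2}; with m = 9 this is C_7.
C_7 = 429.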